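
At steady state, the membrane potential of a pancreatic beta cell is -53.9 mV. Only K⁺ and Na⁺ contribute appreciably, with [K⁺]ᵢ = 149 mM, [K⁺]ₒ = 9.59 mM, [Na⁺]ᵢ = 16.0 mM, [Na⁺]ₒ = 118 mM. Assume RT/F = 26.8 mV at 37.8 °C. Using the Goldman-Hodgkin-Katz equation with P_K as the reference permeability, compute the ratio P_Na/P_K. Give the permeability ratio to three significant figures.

0.0893

Let α = P_Na/P_K. GHK: Vm = 26.8·ln[(Kₒ + α·Naₒ)/(Kᵢ + α·Naᵢ)].
e^(Vm/26.8) = e^(-53.9/26.8) = 0.13383
So 0.13383·(Kᵢ + α·Naᵢ) = Kₒ + α·Naₒ → α = (0.13383·149.0 − 9.59) / (118.0 − 0.13383·16.0)
α = (19.94 − 9.59) / (118.0 − 2.141) = 10.35/115.9 = 0.08934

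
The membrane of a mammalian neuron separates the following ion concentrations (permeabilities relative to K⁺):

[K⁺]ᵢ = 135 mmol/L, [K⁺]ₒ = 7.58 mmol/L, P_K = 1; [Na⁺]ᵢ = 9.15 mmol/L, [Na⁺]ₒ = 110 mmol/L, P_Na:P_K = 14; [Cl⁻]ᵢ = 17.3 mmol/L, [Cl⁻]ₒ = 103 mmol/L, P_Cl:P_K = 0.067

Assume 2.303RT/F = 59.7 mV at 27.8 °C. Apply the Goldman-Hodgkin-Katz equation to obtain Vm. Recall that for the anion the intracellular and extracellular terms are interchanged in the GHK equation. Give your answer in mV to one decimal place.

45.3 mV

Vm = 59.7 · log₁₀[(Σ P·[cation]ₒ + Σ P·[anion]ᵢ) / (Σ P·[cation]ᵢ + Σ P·[anion]ₒ)]
Numerator = 1×7.58 + 14×110 + 0.067×17.3 = 1549
Denominator = 1×135 + 14×9.15 + 0.067×103 = 270
Vm = 59.7 · log₁₀(5.736) = 59.7 × (0.7586) = 45.29 mV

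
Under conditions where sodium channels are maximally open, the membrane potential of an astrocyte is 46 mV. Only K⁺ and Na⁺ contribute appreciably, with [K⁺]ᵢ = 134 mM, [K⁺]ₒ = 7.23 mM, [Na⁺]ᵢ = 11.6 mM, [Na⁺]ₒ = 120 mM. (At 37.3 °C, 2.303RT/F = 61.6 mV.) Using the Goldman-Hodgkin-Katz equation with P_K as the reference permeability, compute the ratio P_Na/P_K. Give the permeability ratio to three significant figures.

13.4

Let α = P_Na/P_K. GHK: Vm = 61.6·log₁₀[(Kₒ + α·Naₒ)/(Kᵢ + α·Naᵢ)].
10^(Vm/61.6) = 10^(46.0/61.6) = 5.5815
So 5.5815·(Kᵢ + α·Naᵢ) = Kₒ + α·Naₒ → α = (5.5815·134.0 − 7.23) / (120.0 − 5.5815·11.6)
α = (747.9 − 7.23) / (120.0 − 64.75) = 740.7/55.25 = 13.41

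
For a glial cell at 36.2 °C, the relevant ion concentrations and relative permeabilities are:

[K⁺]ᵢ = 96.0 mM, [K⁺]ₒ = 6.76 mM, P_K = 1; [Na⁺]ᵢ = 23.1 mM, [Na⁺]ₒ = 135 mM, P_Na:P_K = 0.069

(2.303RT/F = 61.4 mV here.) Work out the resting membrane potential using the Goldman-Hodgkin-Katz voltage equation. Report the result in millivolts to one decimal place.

-48.1 mV

Vm = 61.4 · log₁₀[(Σ P·[cation]ₒ + Σ P·[anion]ᵢ) / (Σ P·[cation]ᵢ + Σ P·[anion]ₒ)]
Numerator = 1×6.76 + 0.069×135 = 16.08
Denominator = 1×96.0 + 0.069×23.1 = 97.59
Vm = 61.4 · log₁₀(0.16471) = 61.4 × (-0.7833) = -48.09 mV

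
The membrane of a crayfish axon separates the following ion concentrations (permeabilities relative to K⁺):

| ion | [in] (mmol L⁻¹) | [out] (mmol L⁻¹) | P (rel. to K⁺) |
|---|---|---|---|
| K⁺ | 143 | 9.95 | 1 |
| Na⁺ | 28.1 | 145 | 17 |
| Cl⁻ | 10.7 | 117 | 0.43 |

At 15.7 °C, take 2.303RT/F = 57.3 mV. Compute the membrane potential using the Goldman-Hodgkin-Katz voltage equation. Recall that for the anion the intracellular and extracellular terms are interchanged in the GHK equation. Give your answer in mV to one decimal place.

32.5 mV

Vm = 57.3 · log₁₀[(Σ P·[cation]ₒ + Σ P·[anion]ᵢ) / (Σ P·[cation]ᵢ + Σ P·[anion]ₒ)]
Numerator = 1×9.95 + 17×145 + 0.43×10.7 = 2480
Denominator = 1×143 + 17×28.1 + 0.43×117 = 671
Vm = 57.3 · log₁₀(3.6953) = 57.3 × (0.5676) = 32.53 mV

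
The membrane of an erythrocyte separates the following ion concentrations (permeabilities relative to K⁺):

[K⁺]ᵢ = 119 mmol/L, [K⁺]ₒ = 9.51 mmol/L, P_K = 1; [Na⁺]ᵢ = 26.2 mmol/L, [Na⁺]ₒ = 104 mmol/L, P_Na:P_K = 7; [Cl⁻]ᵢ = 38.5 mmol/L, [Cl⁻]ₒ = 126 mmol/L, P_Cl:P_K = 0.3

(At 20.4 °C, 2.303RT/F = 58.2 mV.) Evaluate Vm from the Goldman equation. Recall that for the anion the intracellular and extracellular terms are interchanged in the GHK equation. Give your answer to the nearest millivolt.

20 mV

Vm = 58.2 · log₁₀[(Σ P·[cation]ₒ + Σ P·[anion]ᵢ) / (Σ P·[cation]ᵢ + Σ P·[anion]ₒ)]
Numerator = 1×9.51 + 7×104 + 0.3×38.5 = 749.1
Denominator = 1×119 + 7×26.2 + 0.3×126 = 340.2
Vm = 58.2 · log₁₀(2.2018) = 58.2 × (0.3428) = 19.95 mV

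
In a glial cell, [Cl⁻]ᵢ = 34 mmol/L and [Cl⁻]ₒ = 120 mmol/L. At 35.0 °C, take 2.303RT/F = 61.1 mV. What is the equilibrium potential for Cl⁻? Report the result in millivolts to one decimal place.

-33.5 mV

E = (61.1/z) · log₁₀([Cl⁻]_out/[Cl⁻]_in) with z = -1.
For an anion, dividing by z = -1 reverses the sign.
= (61.1/-1) · log₁₀(120/34) = -61.10 · log₁₀(3.529)
= -61.10 · (0.5477) = -33.46 mV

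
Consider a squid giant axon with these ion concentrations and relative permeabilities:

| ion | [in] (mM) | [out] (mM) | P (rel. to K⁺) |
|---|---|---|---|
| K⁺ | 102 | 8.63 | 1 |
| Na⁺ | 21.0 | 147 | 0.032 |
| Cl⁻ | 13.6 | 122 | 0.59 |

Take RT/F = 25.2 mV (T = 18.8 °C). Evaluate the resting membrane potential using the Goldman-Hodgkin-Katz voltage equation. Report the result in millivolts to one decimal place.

-53.0 mV

Vm = 25.2 · ln[(Σ P·[cation]ₒ + Σ P·[anion]ᵢ) / (Σ P·[cation]ᵢ + Σ P·[anion]ₒ)]
Numerator = 1×8.63 + 0.032×147 + 0.59×13.6 = 21.36
Denominator = 1×102 + 0.032×21.0 + 0.59×122 = 174.7
Vm = 25.2 · ln(0.12229) = 25.2 × (-2.1014) = -52.95 mV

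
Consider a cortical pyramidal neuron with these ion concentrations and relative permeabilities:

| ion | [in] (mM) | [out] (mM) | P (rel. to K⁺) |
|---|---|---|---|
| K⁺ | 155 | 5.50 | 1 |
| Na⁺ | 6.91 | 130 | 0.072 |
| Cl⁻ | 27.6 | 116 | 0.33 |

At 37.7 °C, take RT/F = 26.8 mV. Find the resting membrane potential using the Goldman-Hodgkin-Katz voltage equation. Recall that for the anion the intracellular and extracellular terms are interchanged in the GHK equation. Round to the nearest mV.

Vm = 26.8 · ln[(Σ P·[cation]ₒ + Σ P·[anion]ᵢ) / (Σ P·[cation]ᵢ + Σ P·[anion]ₒ)]
Numerator = 1×5.50 + 0.072×130 + 0.33×27.6 = 23.97
Denominator = 1×155 + 0.072×6.91 + 0.33×116 = 193.8
Vm = 26.8 · ln(0.12369) = 26.8 × (-2.0900) = -56.01 mV

-56 mV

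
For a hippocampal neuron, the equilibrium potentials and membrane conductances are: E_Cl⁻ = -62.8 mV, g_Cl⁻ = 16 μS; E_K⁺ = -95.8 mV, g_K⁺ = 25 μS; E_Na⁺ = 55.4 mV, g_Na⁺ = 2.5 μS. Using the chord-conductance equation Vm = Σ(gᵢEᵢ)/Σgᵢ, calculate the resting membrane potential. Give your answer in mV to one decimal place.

-75.0 mV

Σ gᵢEᵢ = 16·(-62.8) + 25·(-95.8) + 2.5·(55.4) = -3261.30
Σ gᵢ = 16 + 25 + 2.5 = 43.5
Vm = -3261.30 / 43.5 = -74.97 mV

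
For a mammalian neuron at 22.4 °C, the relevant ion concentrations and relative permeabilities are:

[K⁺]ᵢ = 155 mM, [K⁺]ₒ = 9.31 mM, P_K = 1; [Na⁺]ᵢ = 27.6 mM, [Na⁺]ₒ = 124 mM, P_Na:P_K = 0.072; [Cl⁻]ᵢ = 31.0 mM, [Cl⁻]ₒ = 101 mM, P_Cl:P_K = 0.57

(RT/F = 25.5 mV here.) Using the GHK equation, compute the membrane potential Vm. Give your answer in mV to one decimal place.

-45.6 mV

Vm = 25.5 · ln[(Σ P·[cation]ₒ + Σ P·[anion]ᵢ) / (Σ P·[cation]ᵢ + Σ P·[anion]ₒ)]
Numerator = 1×9.31 + 0.072×124 + 0.57×31.0 = 35.91
Denominator = 1×155 + 0.072×27.6 + 0.57×101 = 214.6
Vm = 25.5 · ln(0.16736) = 25.5 × (-1.7876) = -45.58 mV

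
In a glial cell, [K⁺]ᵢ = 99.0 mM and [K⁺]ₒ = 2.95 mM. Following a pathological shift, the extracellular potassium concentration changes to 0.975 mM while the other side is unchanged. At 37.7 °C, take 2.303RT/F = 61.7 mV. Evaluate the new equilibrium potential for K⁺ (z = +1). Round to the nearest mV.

-124 mV

After the shift: [K⁺]_out = 0.975, [K⁺]_in = 99.0 mM.
E_new = (61.7/1)·log₁₀(0.975/99.0) = 61.70 · (-2.0066) = -123.81 mV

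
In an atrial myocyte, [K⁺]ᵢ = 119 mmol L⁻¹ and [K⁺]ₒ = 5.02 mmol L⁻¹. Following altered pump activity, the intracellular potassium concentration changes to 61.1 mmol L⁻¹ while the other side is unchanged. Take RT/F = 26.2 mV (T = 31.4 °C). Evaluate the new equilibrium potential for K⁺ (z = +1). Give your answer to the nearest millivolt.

After the shift: [K⁺]_out = 5.02, [K⁺]_in = 61.1 mmol L⁻¹.
E_new = (26.2/1)·ln(5.02/61.1) = 26.20 · (-2.4991) = -65.48 mV

-65 mV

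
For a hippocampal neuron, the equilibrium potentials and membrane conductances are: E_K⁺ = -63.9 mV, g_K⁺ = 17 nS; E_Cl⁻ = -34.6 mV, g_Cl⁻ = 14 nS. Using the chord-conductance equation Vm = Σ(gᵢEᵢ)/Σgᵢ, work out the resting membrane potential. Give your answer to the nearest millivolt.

Σ gᵢEᵢ = 17·(-63.9) + 14·(-34.6) = -1570.70
Σ gᵢ = 17 + 14 = 31
Vm = -1570.70 / 31 = -50.67 mV

-51 mV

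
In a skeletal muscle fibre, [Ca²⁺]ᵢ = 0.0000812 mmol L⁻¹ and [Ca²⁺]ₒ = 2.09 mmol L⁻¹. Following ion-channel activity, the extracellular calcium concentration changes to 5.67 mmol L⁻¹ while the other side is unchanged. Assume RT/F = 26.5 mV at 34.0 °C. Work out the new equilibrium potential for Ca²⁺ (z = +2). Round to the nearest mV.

148 mV

After the shift: [Ca²⁺]_out = 5.67, [Ca²⁺]_in = 0.0000812 mmol L⁻¹.
E_new = (26.5/2)·ln(5.67/0.0000812) = 13.25 · (11.1538) = 147.79 mV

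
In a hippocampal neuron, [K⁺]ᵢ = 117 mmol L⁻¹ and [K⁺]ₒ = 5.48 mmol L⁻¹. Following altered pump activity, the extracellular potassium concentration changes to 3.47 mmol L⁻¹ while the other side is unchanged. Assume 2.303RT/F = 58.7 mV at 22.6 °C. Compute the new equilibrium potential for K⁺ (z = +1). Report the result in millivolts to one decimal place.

After the shift: [K⁺]_out = 3.47, [K⁺]_in = 117 mmol L⁻¹.
E_new = (58.7/1)·log₁₀(3.47/117) = 58.70 · (-1.5279) = -89.69 mV

-89.7 mV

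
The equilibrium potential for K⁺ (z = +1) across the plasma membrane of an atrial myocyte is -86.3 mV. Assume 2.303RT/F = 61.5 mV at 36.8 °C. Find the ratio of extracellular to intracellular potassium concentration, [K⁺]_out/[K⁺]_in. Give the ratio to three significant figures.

0.0395

log₁₀([out]/[in]) = E·z/(61.5) = -86.3 × 1 / 61.5 = -1.4033
[out]/[in] = 10^(-1.4033) = 0.03951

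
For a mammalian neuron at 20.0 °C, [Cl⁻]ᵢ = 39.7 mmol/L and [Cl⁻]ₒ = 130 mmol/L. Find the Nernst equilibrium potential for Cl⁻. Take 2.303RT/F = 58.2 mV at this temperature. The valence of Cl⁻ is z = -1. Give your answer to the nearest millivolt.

E = (58.2/z) · log₁₀([Cl⁻]_out/[Cl⁻]_in) with z = -1.
For an anion, dividing by z = -1 reverses the sign.
= (58.2/-1) · log₁₀(130/39.7) = -58.20 · log₁₀(3.275)
= -58.20 · (0.5152) = -29.98 mV

-30 mV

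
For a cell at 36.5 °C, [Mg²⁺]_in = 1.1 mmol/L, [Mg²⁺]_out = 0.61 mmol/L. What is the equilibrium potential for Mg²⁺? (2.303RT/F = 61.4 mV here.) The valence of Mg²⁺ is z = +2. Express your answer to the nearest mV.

E = (61.4/z) · log₁₀([Mg²⁺]_out/[Mg²⁺]_in) with z = +2.
= (61.4/2) · log₁₀(0.61/1.1) = 30.70 · log₁₀(0.5545)
= 30.70 · (-0.2561) = -7.86 mV

-8 mV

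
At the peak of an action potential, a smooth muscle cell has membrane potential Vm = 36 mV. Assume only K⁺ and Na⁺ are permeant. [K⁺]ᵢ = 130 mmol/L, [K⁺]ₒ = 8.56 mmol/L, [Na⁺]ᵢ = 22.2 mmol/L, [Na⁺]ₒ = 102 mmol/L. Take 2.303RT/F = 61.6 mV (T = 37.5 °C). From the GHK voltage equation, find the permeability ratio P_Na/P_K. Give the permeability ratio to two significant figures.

Let α = P_Na/P_K. GHK: Vm = 61.6·log₁₀[(Kₒ + α·Naₒ)/(Kᵢ + α·Naᵢ)].
10^(Vm/61.6) = 10^(36.0/61.6) = 3.8407
So 3.8407·(Kᵢ + α·Naᵢ) = Kₒ + α·Naₒ → α = (3.8407·130.0 − 8.56) / (102.0 − 3.8407·22.2)
α = (499.3 − 8.56) / (102.0 − 85.26) = 490.7/16.74 = 29.32

29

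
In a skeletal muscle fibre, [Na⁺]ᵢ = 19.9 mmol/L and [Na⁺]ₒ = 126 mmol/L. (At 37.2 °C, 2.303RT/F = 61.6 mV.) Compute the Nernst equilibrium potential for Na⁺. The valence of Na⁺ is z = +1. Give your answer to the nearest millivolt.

49 mV

E = (61.6/z) · log₁₀([Na⁺]_out/[Na⁺]_in) with z = +1.
= (61.6/1) · log₁₀(126/19.9) = 61.60 · log₁₀(6.332)
= 61.60 · (0.8015) = 49.37 mV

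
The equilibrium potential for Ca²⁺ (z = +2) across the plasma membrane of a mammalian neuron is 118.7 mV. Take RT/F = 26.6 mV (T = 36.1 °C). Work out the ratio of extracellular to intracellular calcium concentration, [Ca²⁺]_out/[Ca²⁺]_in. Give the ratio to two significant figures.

7500

ln([out]/[in]) = E·z/(26.6) = 118.7 × 2 / 26.6 = 8.9248
[out]/[in] = e^(8.9248) = 7516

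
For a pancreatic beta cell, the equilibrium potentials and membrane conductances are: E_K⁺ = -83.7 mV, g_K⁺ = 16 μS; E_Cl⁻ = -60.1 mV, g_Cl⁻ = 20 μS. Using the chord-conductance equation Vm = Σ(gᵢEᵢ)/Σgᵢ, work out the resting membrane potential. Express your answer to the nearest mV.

Σ gᵢEᵢ = 16·(-83.7) + 20·(-60.1) = -2541.20
Σ gᵢ = 16 + 20 = 36
Vm = -2541.20 / 36 = -70.59 mV

-71 mV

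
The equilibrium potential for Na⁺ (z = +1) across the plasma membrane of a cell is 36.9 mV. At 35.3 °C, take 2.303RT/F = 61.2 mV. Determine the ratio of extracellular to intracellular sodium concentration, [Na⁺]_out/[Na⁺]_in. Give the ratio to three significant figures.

log₁₀([out]/[in]) = E·z/(61.2) = 36.9 × 1 / 61.2 = 0.6029
[out]/[in] = 10^(0.6029) = 4.008

4.01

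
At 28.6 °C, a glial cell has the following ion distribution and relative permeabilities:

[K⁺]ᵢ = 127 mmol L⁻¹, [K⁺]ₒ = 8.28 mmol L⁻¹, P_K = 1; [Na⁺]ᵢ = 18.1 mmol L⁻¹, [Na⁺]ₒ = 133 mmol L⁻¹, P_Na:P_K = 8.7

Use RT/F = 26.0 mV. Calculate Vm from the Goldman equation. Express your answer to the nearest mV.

37 mV

Vm = 26.0 · ln[(Σ P·[cation]ₒ + Σ P·[anion]ᵢ) / (Σ P·[cation]ᵢ + Σ P·[anion]ₒ)]
Numerator = 1×8.28 + 8.7×133 = 1165
Denominator = 1×127 + 8.7×18.1 = 284.5
Vm = 26.0 · ln(4.0967) = 26.0 × (1.4102) = 36.66 mV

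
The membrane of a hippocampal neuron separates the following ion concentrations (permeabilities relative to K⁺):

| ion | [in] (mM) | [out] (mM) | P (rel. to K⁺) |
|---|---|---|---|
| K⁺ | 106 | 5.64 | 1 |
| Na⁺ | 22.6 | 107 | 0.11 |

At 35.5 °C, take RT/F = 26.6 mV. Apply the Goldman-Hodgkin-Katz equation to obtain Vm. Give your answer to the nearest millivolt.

-49 mV

Vm = 26.6 · ln[(Σ P·[cation]ₒ + Σ P·[anion]ᵢ) / (Σ P·[cation]ᵢ + Σ P·[anion]ₒ)]
Numerator = 1×5.64 + 0.11×107 = 17.41
Denominator = 1×106 + 0.11×22.6 = 108.5
Vm = 26.6 · ln(0.16048) = 26.6 × (-1.8296) = -48.67 mV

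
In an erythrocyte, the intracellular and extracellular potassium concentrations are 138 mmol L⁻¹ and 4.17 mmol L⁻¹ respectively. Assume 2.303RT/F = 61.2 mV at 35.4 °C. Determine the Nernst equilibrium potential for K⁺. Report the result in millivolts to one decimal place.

-93.0 mV

E = (61.2/z) · log₁₀([K⁺]_out/[K⁺]_in) with z = +1.
= (61.2/1) · log₁₀(4.17/138) = 61.20 · log₁₀(0.03022)
= 61.20 · (-1.5197) = -93.01 mV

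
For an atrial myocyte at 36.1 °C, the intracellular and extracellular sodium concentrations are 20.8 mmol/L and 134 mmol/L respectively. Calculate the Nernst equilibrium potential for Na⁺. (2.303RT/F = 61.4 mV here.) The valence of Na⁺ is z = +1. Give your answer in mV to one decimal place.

E = (61.4/z) · log₁₀([Na⁺]_out/[Na⁺]_in) with z = +1.
= (61.4/1) · log₁₀(134/20.8) = 61.40 · log₁₀(6.442)
= 61.40 · (0.8090) = 49.68 mV

49.7 mV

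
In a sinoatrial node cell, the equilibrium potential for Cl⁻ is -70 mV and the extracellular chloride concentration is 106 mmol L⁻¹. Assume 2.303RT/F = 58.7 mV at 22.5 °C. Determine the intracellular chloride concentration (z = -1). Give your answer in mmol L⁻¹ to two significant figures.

6.8 mmol L⁻¹

Nernst: E = (58.7/-1) · log₁₀([out]/[in]), so log₁₀([out]/[in]) = -70.0 × -1 / 58.7 = 1.1925.
[out]/[in] = 10^(1.1925) = 15.58.
[in] = 106 / 15.58 = 6.805 mmol L⁻¹.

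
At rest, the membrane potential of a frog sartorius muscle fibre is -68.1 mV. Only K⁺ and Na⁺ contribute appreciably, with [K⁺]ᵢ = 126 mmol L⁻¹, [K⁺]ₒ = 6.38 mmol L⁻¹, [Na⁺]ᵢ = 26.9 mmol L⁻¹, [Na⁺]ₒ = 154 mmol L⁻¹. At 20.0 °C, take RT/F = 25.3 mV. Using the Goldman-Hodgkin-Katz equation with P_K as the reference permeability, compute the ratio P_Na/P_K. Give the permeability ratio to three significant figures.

0.0142

Let α = P_Na/P_K. GHK: Vm = 25.3·ln[(Kₒ + α·Naₒ)/(Kᵢ + α·Naᵢ)].
e^(Vm/25.3) = e^(-68.1/25.3) = 0.067766
So 0.067766·(Kᵢ + α·Naᵢ) = Kₒ + α·Naₒ → α = (0.067766·126.0 − 6.38) / (154.0 − 0.067766·26.9)
α = (8.538 − 6.38) / (154.0 − 1.823) = 2.158/152.2 = 0.01418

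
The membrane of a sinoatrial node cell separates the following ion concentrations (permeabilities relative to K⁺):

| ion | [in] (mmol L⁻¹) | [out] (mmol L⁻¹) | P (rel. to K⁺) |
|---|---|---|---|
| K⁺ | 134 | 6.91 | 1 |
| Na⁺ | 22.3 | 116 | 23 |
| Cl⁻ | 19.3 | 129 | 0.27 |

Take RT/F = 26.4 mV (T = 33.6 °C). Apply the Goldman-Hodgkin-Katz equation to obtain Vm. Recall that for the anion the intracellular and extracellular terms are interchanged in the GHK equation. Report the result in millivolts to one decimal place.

36.1 mV

Vm = 26.4 · ln[(Σ P·[cation]ₒ + Σ P·[anion]ᵢ) / (Σ P·[cation]ᵢ + Σ P·[anion]ₒ)]
Numerator = 1×6.91 + 23×116 + 0.27×19.3 = 2680
Denominator = 1×134 + 23×22.3 + 0.27×129 = 681.7
Vm = 26.4 · ln(3.9314) = 26.4 × (1.3690) = 36.14 mV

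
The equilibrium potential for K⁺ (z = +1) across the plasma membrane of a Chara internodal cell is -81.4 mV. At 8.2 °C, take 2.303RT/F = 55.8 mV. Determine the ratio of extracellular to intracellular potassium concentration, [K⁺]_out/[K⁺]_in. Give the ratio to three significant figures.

0.0348

log₁₀([out]/[in]) = E·z/(55.8) = -81.4 × 1 / 55.8 = -1.4588
[out]/[in] = 10^(-1.4588) = 0.03477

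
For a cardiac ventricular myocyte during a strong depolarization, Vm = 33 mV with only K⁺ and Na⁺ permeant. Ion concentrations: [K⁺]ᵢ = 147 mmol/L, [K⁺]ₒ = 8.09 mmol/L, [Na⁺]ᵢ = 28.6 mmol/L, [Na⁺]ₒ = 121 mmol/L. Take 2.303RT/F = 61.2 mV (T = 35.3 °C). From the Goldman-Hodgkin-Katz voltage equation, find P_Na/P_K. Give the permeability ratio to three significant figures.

22.7

Let α = P_Na/P_K. GHK: Vm = 61.2·log₁₀[(Kₒ + α·Naₒ)/(Kᵢ + α·Naᵢ)].
10^(Vm/61.2) = 10^(33.0/61.2) = 3.4611
So 3.4611·(Kᵢ + α·Naᵢ) = Kₒ + α·Naₒ → α = (3.4611·147.0 − 8.09) / (121.0 − 3.4611·28.6)
α = (508.8 − 8.09) / (121.0 − 98.99) = 500.7/22.01 = 22.75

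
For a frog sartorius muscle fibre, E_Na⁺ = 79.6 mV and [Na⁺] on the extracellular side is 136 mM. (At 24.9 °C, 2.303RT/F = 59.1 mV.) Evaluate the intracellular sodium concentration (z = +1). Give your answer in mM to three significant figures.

6.12 mM

Nernst: E = (59.1/1) · log₁₀([out]/[in]), so log₁₀([out]/[in]) = 79.6 × 1 / 59.1 = 1.3469.
[out]/[in] = 10^(1.3469) = 22.23.
[in] = 136 / 22.23 = 6.119 mM.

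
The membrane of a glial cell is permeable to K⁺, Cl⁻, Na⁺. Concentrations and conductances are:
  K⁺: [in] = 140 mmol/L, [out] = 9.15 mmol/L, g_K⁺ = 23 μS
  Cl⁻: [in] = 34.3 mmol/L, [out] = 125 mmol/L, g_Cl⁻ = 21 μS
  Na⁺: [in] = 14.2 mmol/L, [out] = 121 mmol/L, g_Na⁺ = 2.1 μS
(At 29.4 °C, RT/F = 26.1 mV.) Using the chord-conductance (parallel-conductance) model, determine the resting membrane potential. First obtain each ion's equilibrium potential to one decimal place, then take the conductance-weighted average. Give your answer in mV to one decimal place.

E_K⁺ = (26.1/1)·ln(9.15/140) = -71.2 mV
E_Cl⁻ = (26.1/-1)·ln(125/34.3) = -33.8 mV
E_Na⁺ = (26.1/1)·ln(121/14.2) = 55.9 mV
Vm = (Σ gᵢEᵢ)/(Σ gᵢ) = (23·-71.2 + 21·-33.8 + 2.1·55.9) / (23 + 21 + 2.1)
= -2230.01 / 46.1 = -48.37 mV

-48.4 mV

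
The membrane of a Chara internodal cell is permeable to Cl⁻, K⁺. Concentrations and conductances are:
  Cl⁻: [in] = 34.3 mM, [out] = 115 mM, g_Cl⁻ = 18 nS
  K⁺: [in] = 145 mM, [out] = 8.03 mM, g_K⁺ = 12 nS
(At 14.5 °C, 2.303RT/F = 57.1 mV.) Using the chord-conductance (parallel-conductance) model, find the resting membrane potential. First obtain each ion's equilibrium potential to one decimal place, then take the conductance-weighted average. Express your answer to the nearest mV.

-47 mV

E_Cl⁻ = (57.1/-1)·log₁₀(115/34.3) = -30.0 mV
E_K⁺ = (57.1/1)·log₁₀(8.03/145) = -71.8 mV
Vm = (Σ gᵢEᵢ)/(Σ gᵢ) = (18·-30.0 + 12·-71.8) / (18 + 12)
= -1401.60 / 30 = -46.72 mV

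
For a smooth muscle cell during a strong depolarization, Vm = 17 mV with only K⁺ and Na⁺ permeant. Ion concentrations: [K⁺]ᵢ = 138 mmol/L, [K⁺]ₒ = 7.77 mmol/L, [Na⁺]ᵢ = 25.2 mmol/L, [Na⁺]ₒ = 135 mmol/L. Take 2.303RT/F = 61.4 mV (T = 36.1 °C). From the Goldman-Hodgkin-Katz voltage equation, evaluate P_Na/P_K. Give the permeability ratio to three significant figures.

Let α = P_Na/P_K. GHK: Vm = 61.4·log₁₀[(Kₒ + α·Naₒ)/(Kᵢ + α·Naᵢ)].
10^(Vm/61.4) = 10^(17.0/61.4) = 1.8918
So 1.8918·(Kᵢ + α·Naᵢ) = Kₒ + α·Naₒ → α = (1.8918·138.0 − 7.77) / (135.0 − 1.8918·25.2)
α = (261.1 − 7.77) / (135.0 − 47.67) = 253.3/87.33 = 2.901

2.90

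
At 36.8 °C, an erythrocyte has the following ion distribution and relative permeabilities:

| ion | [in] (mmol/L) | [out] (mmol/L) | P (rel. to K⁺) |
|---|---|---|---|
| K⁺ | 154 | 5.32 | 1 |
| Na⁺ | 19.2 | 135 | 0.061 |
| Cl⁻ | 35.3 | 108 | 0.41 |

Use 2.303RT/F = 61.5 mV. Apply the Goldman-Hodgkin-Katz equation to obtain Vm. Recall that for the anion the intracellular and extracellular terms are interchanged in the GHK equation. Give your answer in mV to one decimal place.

-52.4 mV

Vm = 61.5 · log₁₀[(Σ P·[cation]ₒ + Σ P·[anion]ᵢ) / (Σ P·[cation]ᵢ + Σ P·[anion]ₒ)]
Numerator = 1×5.32 + 0.061×135 + 0.41×35.3 = 28.03
Denominator = 1×154 + 0.061×19.2 + 0.41×108 = 199.5
Vm = 61.5 · log₁₀(0.14053) = 61.5 × (-0.8522) = -52.41 mV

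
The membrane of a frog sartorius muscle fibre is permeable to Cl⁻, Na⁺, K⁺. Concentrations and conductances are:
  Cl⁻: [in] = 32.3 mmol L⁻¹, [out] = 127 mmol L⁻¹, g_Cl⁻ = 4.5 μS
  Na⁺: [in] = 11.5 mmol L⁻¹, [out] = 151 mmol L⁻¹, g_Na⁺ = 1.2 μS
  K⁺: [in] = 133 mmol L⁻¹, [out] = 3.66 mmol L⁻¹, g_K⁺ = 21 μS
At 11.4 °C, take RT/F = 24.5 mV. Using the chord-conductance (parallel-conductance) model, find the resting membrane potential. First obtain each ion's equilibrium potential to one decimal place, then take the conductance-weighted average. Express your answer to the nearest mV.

E_Cl⁻ = (24.5/-1)·ln(127/32.3) = -33.5 mV
E_Na⁺ = (24.5/1)·ln(151/11.5) = 63.1 mV
E_K⁺ = (24.5/1)·ln(3.66/133) = -88.0 mV
Vm = (Σ gᵢEᵢ)/(Σ gᵢ) = (4.5·-33.5 + 1.2·63.1 + 21·-88.0) / (4.5 + 1.2 + 21)
= -1923.03 / 26.7 = -72.02 mV

-72 mV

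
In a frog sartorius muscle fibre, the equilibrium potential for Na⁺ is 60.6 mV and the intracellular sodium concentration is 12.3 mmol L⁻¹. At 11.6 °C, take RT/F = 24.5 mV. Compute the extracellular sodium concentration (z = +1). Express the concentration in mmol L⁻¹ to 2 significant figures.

150 mmol L⁻¹

Nernst: E = (24.5/1) · ln([out]/[in]), so ln([out]/[in]) = 60.6 × 1 / 24.5 = 2.4735.
[out]/[in] = e^(2.4735) = 11.86.
[out] = 11.86 × 12.3 = 145.9 mmol L⁻¹.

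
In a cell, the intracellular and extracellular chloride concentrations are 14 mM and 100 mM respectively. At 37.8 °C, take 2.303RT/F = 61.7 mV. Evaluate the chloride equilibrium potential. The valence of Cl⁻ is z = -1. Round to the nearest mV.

-53 mV

E = (61.7/z) · log₁₀([Cl⁻]_out/[Cl⁻]_in) with z = -1.
For an anion, dividing by z = -1 reverses the sign.
= (61.7/-1) · log₁₀(100/14) = -61.70 · log₁₀(7.143)
= -61.70 · (0.8539) = -52.68 mV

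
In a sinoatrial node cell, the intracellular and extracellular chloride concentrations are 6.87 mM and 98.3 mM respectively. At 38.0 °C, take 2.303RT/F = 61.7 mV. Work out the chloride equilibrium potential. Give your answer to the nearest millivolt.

E = (61.7/z) · log₁₀([Cl⁻]_out/[Cl⁻]_in) with z = -1.
For an anion, dividing by z = -1 reverses the sign.
= (61.7/-1) · log₁₀(98.3/6.87) = -61.70 · log₁₀(14.31)
= -61.70 · (1.1556) = -71.30 mV

-71 mV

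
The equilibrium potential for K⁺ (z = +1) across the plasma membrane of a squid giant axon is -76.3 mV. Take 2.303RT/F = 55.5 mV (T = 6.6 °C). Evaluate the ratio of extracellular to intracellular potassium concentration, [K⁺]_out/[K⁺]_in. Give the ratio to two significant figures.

log₁₀([out]/[in]) = E·z/(55.5) = -76.3 × 1 / 55.5 = -1.3748
[out]/[in] = 10^(-1.3748) = 0.04219

0.042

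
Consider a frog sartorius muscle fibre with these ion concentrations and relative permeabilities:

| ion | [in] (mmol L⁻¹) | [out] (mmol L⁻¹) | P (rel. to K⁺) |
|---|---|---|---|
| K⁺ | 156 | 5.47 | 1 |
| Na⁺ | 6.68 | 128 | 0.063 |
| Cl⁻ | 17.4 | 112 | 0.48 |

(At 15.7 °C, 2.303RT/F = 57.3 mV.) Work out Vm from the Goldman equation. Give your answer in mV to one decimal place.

Vm = 57.3 · log₁₀[(Σ P·[cation]ₒ + Σ P·[anion]ᵢ) / (Σ P·[cation]ᵢ + Σ P·[anion]ₒ)]
Numerator = 1×5.47 + 0.063×128 + 0.48×17.4 = 21.89
Denominator = 1×156 + 0.063×6.68 + 0.48×112 = 210.2
Vm = 57.3 · log₁₀(0.10413) = 57.3 × (-0.9824) = -56.29 mV

-56.3 mV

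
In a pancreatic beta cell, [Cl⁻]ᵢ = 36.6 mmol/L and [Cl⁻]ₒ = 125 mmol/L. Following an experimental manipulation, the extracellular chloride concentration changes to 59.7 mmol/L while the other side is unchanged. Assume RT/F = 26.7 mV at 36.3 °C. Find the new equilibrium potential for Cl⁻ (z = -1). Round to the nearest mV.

-13 mV

After the shift: [Cl⁻]_out = 59.7, [Cl⁻]_in = 36.6 mmol/L.
E_new = (26.7/-1)·ln(59.7/36.6) = -26.70 · (0.4893) = -13.06 mV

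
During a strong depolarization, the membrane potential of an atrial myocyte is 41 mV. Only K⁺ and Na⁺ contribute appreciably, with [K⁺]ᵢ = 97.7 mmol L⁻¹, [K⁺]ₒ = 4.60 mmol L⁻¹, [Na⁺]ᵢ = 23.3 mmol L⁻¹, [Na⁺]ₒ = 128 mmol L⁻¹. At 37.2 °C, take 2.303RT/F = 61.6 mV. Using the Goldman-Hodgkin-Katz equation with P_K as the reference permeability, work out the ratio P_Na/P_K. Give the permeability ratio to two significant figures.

Let α = P_Na/P_K. GHK: Vm = 61.6·log₁₀[(Kₒ + α·Naₒ)/(Kᵢ + α·Naᵢ)].
10^(Vm/61.6) = 10^(41.0/61.6) = 4.63
So 4.63·(Kᵢ + α·Naᵢ) = Kₒ + α·Naₒ → α = (4.63·97.7 − 4.6) / (128.0 − 4.63·23.3)
α = (452.4 − 4.6) / (128.0 − 107.9) = 447.8/20.12 = 22.25

22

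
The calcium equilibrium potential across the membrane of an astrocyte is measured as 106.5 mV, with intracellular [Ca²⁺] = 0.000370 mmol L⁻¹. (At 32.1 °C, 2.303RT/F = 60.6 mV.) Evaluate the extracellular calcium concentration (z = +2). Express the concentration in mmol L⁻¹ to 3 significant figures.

Nernst: E = (60.6/2) · log₁₀([out]/[in]), so log₁₀([out]/[in]) = 106.5 × 2 / 60.6 = 3.5149.
[out]/[in] = 10^(3.5149) = 3272.
[out] = 3272 × 0.000370 = 1.211 mmol L⁻¹.

1.21 mmol L⁻¹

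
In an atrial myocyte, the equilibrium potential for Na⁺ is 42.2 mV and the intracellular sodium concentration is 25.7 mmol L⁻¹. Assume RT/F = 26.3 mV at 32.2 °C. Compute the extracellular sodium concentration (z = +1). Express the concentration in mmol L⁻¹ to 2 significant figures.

130 mmol L⁻¹

Nernst: E = (26.3/1) · ln([out]/[in]), so ln([out]/[in]) = 42.2 × 1 / 26.3 = 1.6046.
[out]/[in] = e^(1.6046) = 4.976.
[out] = 4.976 × 25.7 = 127.9 mmol L⁻¹.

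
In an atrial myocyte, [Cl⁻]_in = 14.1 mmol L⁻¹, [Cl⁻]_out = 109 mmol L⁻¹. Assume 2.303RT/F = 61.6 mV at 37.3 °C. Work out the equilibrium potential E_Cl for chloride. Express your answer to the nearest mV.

-55 mV

E = (61.6/z) · log₁₀([Cl⁻]_out/[Cl⁻]_in) with z = -1.
For an anion, dividing by z = -1 reverses the sign.
= (61.6/-1) · log₁₀(109/14.1) = -61.60 · log₁₀(7.73)
= -61.60 · (0.8882) = -54.71 mV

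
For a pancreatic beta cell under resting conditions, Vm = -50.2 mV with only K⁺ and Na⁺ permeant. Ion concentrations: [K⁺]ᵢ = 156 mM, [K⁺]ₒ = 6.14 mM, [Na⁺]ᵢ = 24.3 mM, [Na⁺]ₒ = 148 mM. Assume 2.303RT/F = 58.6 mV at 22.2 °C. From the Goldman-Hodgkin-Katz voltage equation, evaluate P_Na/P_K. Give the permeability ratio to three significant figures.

0.108

Let α = P_Na/P_K. GHK: Vm = 58.6·log₁₀[(Kₒ + α·Naₒ)/(Kᵢ + α·Naᵢ)].
10^(Vm/58.6) = 10^(-50.2/58.6) = 0.13911
So 0.13911·(Kᵢ + α·Naᵢ) = Kₒ + α·Naₒ → α = (0.13911·156.0 − 6.14) / (148.0 − 0.13911·24.3)
α = (21.7 − 6.14) / (148.0 − 3.38) = 15.56/144.6 = 0.1076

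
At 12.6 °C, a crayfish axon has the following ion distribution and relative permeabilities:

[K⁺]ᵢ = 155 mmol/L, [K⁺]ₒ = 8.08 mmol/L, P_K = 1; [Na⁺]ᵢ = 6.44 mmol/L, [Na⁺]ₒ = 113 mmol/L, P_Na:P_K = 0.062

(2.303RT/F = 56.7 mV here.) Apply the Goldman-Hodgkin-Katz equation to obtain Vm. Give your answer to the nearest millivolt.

-57 mV

Vm = 56.7 · log₁₀[(Σ P·[cation]ₒ + Σ P·[anion]ᵢ) / (Σ P·[cation]ᵢ + Σ P·[anion]ₒ)]
Numerator = 1×8.08 + 0.062×113 = 15.09
Denominator = 1×155 + 0.062×6.44 = 155.4
Vm = 56.7 · log₁₀(0.097079) = 56.7 × (-1.0129) = -57.43 mV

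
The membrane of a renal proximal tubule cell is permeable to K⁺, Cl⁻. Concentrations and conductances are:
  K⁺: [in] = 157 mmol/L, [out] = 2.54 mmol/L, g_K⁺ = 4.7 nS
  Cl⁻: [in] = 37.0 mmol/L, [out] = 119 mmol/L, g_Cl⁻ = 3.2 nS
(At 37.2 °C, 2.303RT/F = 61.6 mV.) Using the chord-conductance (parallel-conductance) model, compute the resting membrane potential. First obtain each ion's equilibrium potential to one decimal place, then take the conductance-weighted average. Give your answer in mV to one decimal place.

E_K⁺ = (61.6/1)·log₁₀(2.54/157) = -110.3 mV
E_Cl⁻ = (61.6/-1)·log₁₀(119/37.0) = -31.3 mV
Vm = (Σ gᵢEᵢ)/(Σ gᵢ) = (4.7·-110.3 + 3.2·-31.3) / (4.7 + 3.2)
= -618.57 / 7.9 = -78.30 mV

-78.3 mV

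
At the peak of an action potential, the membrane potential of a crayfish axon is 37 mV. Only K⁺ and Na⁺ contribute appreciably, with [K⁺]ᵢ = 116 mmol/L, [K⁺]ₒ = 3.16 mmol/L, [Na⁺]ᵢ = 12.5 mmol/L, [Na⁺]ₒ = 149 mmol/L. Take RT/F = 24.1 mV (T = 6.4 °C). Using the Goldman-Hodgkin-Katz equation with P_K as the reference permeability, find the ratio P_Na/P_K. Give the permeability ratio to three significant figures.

Let α = P_Na/P_K. GHK: Vm = 24.1·ln[(Kₒ + α·Naₒ)/(Kᵢ + α·Naᵢ)].
e^(Vm/24.1) = e^(37.0/24.1) = 4.6426
So 4.6426·(Kᵢ + α·Naᵢ) = Kₒ + α·Naₒ → α = (4.6426·116.0 − 3.16) / (149.0 − 4.6426·12.5)
α = (538.5 − 3.16) / (149.0 − 58.03) = 535.4/90.97 = 5.885

5.89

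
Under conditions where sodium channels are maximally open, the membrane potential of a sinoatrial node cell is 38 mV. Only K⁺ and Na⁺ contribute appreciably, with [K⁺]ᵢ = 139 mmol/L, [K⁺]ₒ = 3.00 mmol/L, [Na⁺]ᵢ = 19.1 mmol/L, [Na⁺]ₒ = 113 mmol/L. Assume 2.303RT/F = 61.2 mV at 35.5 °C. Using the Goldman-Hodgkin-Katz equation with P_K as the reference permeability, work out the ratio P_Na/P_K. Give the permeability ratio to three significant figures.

17.4

Let α = P_Na/P_K. GHK: Vm = 61.2·log₁₀[(Kₒ + α·Naₒ)/(Kᵢ + α·Naᵢ)].
10^(Vm/61.2) = 10^(38.0/61.2) = 4.1775
So 4.1775·(Kᵢ + α·Naᵢ) = Kₒ + α·Naₒ → α = (4.1775·139.0 − 3.0) / (113.0 − 4.1775·19.1)
α = (580.7 − 3.0) / (113.0 − 79.79) = 577.7/33.21 = 17.39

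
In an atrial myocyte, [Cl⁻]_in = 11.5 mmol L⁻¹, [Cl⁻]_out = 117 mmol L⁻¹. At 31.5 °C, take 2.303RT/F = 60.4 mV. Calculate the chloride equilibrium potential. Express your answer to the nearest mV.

E = (60.4/z) · log₁₀([Cl⁻]_out/[Cl⁻]_in) with z = -1.
For an anion, dividing by z = -1 reverses the sign.
= (60.4/-1) · log₁₀(117/11.5) = -60.40 · log₁₀(10.17)
= -60.40 · (1.0075) = -60.85 mV

-61 mV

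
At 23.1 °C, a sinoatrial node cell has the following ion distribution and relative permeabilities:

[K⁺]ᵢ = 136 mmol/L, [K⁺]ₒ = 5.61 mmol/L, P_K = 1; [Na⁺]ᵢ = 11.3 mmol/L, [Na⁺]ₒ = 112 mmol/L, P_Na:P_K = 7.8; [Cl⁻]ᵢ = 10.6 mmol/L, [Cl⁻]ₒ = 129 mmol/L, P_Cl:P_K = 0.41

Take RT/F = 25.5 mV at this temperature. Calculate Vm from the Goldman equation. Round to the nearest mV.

30 mV

Vm = 25.5 · ln[(Σ P·[cation]ₒ + Σ P·[anion]ᵢ) / (Σ P·[cation]ᵢ + Σ P·[anion]ₒ)]
Numerator = 1×5.61 + 7.8×112 + 0.41×10.6 = 883.6
Denominator = 1×136 + 7.8×11.3 + 0.41×129 = 277
Vm = 25.5 · ln(3.1894) = 25.5 × (1.1598) = 29.58 mV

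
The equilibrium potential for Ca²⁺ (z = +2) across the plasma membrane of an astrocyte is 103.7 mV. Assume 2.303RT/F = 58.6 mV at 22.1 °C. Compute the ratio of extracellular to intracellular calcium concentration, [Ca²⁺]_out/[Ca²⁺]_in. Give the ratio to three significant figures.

3460

log₁₀([out]/[in]) = E·z/(58.6) = 103.7 × 2 / 58.6 = 3.5392
[out]/[in] = 10^(3.5392) = 3461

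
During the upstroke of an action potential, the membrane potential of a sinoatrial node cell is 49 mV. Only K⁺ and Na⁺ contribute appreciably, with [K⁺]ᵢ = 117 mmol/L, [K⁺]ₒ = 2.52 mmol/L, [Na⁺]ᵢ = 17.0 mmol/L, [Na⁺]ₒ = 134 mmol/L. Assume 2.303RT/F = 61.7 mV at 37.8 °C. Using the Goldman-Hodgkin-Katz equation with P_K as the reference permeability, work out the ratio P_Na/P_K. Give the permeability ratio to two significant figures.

26

Let α = P_Na/P_K. GHK: Vm = 61.7·log₁₀[(Kₒ + α·Naₒ)/(Kᵢ + α·Naᵢ)].
10^(Vm/61.7) = 10^(49.0/61.7) = 6.2254
So 6.2254·(Kᵢ + α·Naᵢ) = Kₒ + α·Naₒ → α = (6.2254·117.0 − 2.52) / (134.0 − 6.2254·17.0)
α = (728.4 − 2.52) / (134.0 − 105.8) = 725.8/28.17 = 25.77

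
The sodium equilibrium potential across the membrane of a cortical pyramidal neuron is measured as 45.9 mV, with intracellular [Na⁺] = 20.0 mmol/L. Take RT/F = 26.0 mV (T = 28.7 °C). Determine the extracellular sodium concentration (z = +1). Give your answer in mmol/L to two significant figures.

120 mmol/L

Nernst: E = (26.0/1) · ln([out]/[in]), so ln([out]/[in]) = 45.9 × 1 / 26.0 = 1.7654.
[out]/[in] = e^(1.7654) = 5.844.
[out] = 5.844 × 20.0 = 116.9 mmol/L.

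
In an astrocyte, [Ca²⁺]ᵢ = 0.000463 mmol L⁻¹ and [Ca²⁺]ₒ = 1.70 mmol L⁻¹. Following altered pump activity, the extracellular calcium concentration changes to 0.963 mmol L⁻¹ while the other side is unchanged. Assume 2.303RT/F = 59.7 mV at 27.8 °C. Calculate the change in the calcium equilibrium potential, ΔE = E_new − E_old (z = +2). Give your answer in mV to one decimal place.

E_old = (59.7/2)·log₁₀(1.70/0.000463) = 106.41 mV
E_new = (59.7/2)·log₁₀(0.963/0.000463) = 99.04 mV
ΔE = 99.04 − (106.41) = -7.37 mV

-7.4 mV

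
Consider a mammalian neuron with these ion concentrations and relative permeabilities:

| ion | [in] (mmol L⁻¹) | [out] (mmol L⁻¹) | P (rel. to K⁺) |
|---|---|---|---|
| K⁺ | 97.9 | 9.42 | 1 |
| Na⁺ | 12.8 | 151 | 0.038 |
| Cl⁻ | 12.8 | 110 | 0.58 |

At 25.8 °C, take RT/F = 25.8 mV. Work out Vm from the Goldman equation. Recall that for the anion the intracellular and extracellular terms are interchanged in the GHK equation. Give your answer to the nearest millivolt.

Vm = 25.8 · ln[(Σ P·[cation]ₒ + Σ P·[anion]ᵢ) / (Σ P·[cation]ᵢ + Σ P·[anion]ₒ)]
Numerator = 1×9.42 + 0.038×151 + 0.58×12.8 = 22.58
Denominator = 1×97.9 + 0.038×12.8 + 0.58×110 = 162.2
Vm = 25.8 · ln(0.13923) = 25.8 × (-1.9716) = -50.87 mV

-51 mV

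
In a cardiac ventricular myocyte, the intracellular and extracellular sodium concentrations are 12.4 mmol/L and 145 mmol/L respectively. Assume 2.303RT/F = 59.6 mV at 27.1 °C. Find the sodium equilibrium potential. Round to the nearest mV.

64 mV

E = (59.6/z) · log₁₀([Na⁺]_out/[Na⁺]_in) with z = +1.
= (59.6/1) · log₁₀(145/12.4) = 59.60 · log₁₀(11.69)
= 59.60 · (1.0679) = 63.65 mV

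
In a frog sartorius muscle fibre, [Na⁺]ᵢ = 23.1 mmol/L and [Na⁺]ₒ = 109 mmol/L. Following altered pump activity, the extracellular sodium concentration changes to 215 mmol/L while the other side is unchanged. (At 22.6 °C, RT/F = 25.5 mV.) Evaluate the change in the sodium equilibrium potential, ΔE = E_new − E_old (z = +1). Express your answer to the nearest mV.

17 mV

E_old = (25.5/1)·ln(109/23.1) = 39.56 mV
E_new = (25.5/1)·ln(215/23.1) = 56.89 mV
ΔE = 56.89 − (39.56) = 17.32 mV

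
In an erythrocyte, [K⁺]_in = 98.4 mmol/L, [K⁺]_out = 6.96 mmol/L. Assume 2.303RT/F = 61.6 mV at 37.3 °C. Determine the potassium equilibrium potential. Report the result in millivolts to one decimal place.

E = (61.6/z) · log₁₀([K⁺]_out/[K⁺]_in) with z = +1.
= (61.6/1) · log₁₀(6.96/98.4) = 61.60 · log₁₀(0.07073)
= 61.60 · (-1.1504) = -70.86 mV

-70.9 mV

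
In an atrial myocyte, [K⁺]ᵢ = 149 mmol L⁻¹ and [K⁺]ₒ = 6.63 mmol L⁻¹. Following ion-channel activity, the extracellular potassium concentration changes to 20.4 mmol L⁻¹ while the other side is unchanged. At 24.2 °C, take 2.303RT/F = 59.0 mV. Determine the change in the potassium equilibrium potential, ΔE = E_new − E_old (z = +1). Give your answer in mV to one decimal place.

28.8 mV

E_old = (59.0/1)·log₁₀(6.63/149) = -79.75 mV
E_new = (59.0/1)·log₁₀(20.4/149) = -50.95 mV
ΔE = -50.95 − (-79.75) = 28.80 mV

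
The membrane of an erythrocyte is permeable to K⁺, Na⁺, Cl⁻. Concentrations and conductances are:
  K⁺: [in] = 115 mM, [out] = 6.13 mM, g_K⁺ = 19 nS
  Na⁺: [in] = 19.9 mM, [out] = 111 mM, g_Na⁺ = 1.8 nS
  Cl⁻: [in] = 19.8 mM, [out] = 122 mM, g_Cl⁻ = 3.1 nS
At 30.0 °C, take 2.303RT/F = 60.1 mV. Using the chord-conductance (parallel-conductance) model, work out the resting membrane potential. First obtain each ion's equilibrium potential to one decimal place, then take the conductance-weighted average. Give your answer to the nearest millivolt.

-64 mV

E_K⁺ = (60.1/1)·log₁₀(6.13/115) = -76.5 mV
E_Na⁺ = (60.1/1)·log₁₀(111/19.9) = 44.9 mV
E_Cl⁻ = (60.1/-1)·log₁₀(122/19.8) = -47.5 mV
Vm = (Σ gᵢEᵢ)/(Σ gᵢ) = (19·-76.5 + 1.8·44.9 + 3.1·-47.5) / (19 + 1.8 + 3.1)
= -1519.93 / 23.9 = -63.60 mV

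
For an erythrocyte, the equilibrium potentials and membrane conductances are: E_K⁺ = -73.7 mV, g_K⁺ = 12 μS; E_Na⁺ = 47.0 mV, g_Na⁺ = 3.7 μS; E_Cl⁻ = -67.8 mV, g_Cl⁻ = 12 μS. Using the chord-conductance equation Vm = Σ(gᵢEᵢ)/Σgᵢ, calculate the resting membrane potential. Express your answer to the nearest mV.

Σ gᵢEᵢ = 12·(-73.7) + 3.7·(47.0) + 12·(-67.8) = -1524.10
Σ gᵢ = 12 + 3.7 + 12 = 27.7
Vm = -1524.10 / 27.7 = -55.02 mV

-55 mV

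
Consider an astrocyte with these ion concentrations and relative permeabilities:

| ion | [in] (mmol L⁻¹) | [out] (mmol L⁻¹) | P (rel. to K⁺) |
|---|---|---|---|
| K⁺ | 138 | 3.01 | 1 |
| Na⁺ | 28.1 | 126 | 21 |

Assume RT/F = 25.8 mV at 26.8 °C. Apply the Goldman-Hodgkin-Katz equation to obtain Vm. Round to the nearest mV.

33 mV

Vm = 25.8 · ln[(Σ P·[cation]ₒ + Σ P·[anion]ᵢ) / (Σ P·[cation]ᵢ + Σ P·[anion]ₒ)]
Numerator = 1×3.01 + 21×126 = 2649
Denominator = 1×138 + 21×28.1 = 728.1
Vm = 25.8 · ln(3.6383) = 25.8 × (1.2915) = 33.32 mV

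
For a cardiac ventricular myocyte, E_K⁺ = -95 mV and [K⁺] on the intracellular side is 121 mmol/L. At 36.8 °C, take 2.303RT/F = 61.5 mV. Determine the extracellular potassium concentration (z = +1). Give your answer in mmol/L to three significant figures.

Nernst: E = (61.5/1) · log₁₀([out]/[in]), so log₁₀([out]/[in]) = -95.0 × 1 / 61.5 = -1.5447.
[out]/[in] = 10^(-1.5447) = 0.02853.
[out] = 0.02853 × 121 = 3.452 mmol/L.

3.45 mmol/L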